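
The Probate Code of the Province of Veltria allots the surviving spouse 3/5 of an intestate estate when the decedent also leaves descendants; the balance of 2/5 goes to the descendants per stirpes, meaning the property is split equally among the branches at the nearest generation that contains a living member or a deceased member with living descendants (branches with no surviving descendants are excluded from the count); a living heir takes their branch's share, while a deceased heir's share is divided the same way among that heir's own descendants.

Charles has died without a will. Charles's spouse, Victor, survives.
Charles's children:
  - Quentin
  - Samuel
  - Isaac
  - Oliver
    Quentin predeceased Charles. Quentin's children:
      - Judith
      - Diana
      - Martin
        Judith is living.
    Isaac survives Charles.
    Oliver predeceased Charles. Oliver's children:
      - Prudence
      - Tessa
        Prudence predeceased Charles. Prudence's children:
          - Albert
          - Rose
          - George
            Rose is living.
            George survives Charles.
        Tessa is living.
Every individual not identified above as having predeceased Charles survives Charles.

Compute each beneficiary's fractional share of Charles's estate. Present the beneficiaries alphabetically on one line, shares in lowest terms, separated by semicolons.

Albert 1/60; Diana 1/30; George 1/60; Isaac 1/10; Judith 1/30; Martin 1/30; Rose 1/60; Samuel 1/10; Tessa 1/20; Victor 3/5

Victor, as surviving spouse, takes 3/5.
The remaining 2/5 passes to Charles's descendants per stirpes.
The 2/5 is divided into 4 equal shares of 1/10 among Quentin, Samuel, Isaac, Oliver.
Quentin predeceased; the 1/10 allotted to Quentin's branch passes to Quentin's issue by representation.
The 1/10 is divided into 3 equal shares of 1/30 among Judith, Diana, Martin.
Judith is living and takes 1/30.
Diana is living and takes 1/30.
Martin is living and takes 1/30.
Samuel is living and takes 1/10.
Isaac is living and takes 1/10.
Oliver predeceased; the 1/10 allotted to Oliver's branch passes to Oliver's issue by representation.
The 1/10 is divided into 2 equal shares of 1/20 among Prudence, Tessa.
Prudence predeceased; the 1/20 allotted to Prudence's branch passes to Prudence's issue by representation.
The 1/20 is divided into 3 equal shares of 1/60 among Albert, Rose, George.
Albert is living and takes 1/60.
Rose is living and takes 1/60.
George is living and takes 1/60.
Tessa is living and takes 1/20.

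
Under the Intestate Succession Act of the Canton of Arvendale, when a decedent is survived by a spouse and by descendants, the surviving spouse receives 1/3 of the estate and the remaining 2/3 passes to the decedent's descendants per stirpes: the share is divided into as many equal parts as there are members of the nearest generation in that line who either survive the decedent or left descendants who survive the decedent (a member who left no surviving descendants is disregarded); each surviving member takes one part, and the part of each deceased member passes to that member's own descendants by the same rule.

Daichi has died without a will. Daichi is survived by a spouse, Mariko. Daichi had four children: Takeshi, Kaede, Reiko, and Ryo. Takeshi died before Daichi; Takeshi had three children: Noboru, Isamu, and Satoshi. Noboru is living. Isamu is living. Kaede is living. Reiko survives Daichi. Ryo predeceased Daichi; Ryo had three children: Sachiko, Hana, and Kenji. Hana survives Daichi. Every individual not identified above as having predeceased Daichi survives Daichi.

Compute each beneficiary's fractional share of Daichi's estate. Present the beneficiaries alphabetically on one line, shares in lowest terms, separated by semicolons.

Hana 1/18; Isamu 1/18; Kaede 1/6; Kenji 1/18; Mariko 1/3; Noboru 1/18; Reiko 1/6; Sachiko 1/18; Satoshi 1/18

Mariko, as surviving spouse, takes 1/3.
The remaining 2/3 passes to Daichi's descendants per stirpes.
The 2/3 is divided into 4 equal shares of 1/6 among Takeshi, Kaede, Reiko, Ryo.
Takeshi predeceased; the 1/6 allotted to Takeshi's branch passes to Takeshi's issue by representation.
The 1/6 is divided into 3 equal shares of 1/18 among Noboru, Isamu, Satoshi.
Noboru is living and takes 1/18.
Isamu is living and takes 1/18.
Satoshi is living and takes 1/18.
Kaede is living and takes 1/6.
Reiko is living and takes 1/6.
Ryo predeceased; the 1/6 allotted to Ryo's branch passes to Ryo's issue by representation.
The 1/6 is divided into 3 equal shares of 1/18 among Sachiko, Hana, Kenji.
Sachiko is living and takes 1/18.
Hana is living and takes 1/18.
Kenji is living and takes 1/18.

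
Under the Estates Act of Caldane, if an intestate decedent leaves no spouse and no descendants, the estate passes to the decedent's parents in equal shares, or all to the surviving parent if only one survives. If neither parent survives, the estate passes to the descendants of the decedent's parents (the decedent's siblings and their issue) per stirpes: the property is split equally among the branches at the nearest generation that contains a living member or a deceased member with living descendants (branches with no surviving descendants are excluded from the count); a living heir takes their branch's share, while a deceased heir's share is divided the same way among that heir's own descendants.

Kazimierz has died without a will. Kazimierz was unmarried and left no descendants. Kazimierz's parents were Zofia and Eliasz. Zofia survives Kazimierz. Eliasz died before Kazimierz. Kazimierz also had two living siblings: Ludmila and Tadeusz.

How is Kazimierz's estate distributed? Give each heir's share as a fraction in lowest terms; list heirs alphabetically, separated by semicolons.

Only one parent, Zofia, survives, so Zofia takes the entire estate. The siblings take nothing because a surviving parent has priority.

Zofia 1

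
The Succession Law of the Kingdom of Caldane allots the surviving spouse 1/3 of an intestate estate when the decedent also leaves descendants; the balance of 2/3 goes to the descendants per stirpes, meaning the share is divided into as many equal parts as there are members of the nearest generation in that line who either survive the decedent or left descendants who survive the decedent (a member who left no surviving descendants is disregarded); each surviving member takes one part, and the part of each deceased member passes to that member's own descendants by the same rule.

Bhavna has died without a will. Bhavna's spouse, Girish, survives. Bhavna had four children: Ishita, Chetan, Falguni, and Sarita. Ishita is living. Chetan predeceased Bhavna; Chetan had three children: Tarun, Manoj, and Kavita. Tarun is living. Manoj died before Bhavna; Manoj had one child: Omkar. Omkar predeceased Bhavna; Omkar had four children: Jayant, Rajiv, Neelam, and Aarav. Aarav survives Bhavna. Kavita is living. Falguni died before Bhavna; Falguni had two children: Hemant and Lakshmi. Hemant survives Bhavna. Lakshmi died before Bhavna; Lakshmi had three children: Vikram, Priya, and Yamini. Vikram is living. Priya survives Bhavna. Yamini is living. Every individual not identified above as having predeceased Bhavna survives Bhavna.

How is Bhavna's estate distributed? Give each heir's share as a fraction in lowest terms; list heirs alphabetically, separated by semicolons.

Girish, as surviving spouse, takes 1/3.
The remaining 2/3 passes to Bhavna's descendants per stirpes.
The 2/3 is divided into 4 equal shares of 1/6 among Ishita, Chetan, Falguni, Sarita.
Ishita is living and takes 1/6.
Chetan predeceased; the 1/6 allotted to Chetan's branch passes to Chetan's issue by representation.
The 1/6 is divided into 3 equal shares of 1/18 among Tarun, Manoj, Kavita.
Tarun is living and takes 1/18.
Manoj predeceased; the 1/18 allotted to Manoj's branch passes to Manoj's issue by representation.
Omkar's line is the sole branch at this level, so the full 1/18 passes to Omkar's issue by representation.
The 1/18 is divided into 4 equal shares of 1/72 among Jayant, Rajiv, Neelam, Aarav.
Jayant is living and takes 1/72.
Rajiv is living and takes 1/72.
Neelam is living and takes 1/72.
Aarav is living and takes 1/72.
Kavita is living and takes 1/18.
Falguni predeceased; the 1/6 allotted to Falguni's branch passes to Falguni's issue by representation.
The 1/6 is divided into 2 equal shares of 1/12 among Hemant, Lakshmi.
Hemant is living and takes 1/12.
Lakshmi predeceased; the 1/12 allotted to Lakshmi's branch passes to Lakshmi's issue by representation.
The 1/12 is divided into 3 equal shares of 1/36 among Vikram, Priya, Yamini.
Vikram is living and takes 1/36.
Priya is living and takes 1/36.
Yamini is living and takes 1/36.
Sarita is living and takes 1/6.

Aarav 1/72; Girish 1/3; Hemant 1/12; Ishita 1/6; Jayant 1/72; Kavita 1/18; Neelam 1/72; Priya 1/36; Rajiv 1/72; Sarita 1/6; Tarun 1/18; Vikram 1/36; Yamini 1/36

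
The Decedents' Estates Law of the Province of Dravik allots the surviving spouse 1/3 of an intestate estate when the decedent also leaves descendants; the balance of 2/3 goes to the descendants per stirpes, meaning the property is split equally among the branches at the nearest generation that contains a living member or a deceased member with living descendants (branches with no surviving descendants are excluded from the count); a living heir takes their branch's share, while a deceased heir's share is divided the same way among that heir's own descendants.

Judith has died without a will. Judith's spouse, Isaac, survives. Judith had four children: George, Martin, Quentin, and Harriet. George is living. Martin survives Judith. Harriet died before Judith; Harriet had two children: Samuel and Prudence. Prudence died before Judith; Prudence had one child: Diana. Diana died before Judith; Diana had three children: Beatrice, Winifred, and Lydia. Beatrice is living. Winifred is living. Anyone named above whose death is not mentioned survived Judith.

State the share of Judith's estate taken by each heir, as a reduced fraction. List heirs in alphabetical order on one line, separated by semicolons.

Beatrice 1/36; George 1/6; Isaac 1/3; Lydia 1/36; Martin 1/6; Quentin 1/6; Samuel 1/12; Winifred 1/36

Isaac, as surviving spouse, takes 1/3.
The remaining 2/3 passes to Judith's descendants per stirpes.
The 2/3 is divided into 4 equal shares of 1/6 among George, Martin, Quentin, Harriet.
George is living and takes 1/6.
Martin is living and takes 1/6.
Quentin is living and takes 1/6.
Harriet predeceased; the 1/6 allotted to Harriet's branch passes to Harriet's issue by representation.
The 1/6 is divided into 2 equal shares of 1/12 among Samuel, Prudence.
Samuel is living and takes 1/12.
Prudence predeceased; the 1/12 allotted to Prudence's branch passes to Prudence's issue by representation.
Diana's line is the sole branch at this level, so the full 1/12 passes to Diana's issue by representation.
The 1/12 is divided into 3 equal shares of 1/36 among Beatrice, Winifred, Lydia.
Beatrice is living and takes 1/36.
Winifred is living and takes 1/36.
Lydia is living and takes 1/36.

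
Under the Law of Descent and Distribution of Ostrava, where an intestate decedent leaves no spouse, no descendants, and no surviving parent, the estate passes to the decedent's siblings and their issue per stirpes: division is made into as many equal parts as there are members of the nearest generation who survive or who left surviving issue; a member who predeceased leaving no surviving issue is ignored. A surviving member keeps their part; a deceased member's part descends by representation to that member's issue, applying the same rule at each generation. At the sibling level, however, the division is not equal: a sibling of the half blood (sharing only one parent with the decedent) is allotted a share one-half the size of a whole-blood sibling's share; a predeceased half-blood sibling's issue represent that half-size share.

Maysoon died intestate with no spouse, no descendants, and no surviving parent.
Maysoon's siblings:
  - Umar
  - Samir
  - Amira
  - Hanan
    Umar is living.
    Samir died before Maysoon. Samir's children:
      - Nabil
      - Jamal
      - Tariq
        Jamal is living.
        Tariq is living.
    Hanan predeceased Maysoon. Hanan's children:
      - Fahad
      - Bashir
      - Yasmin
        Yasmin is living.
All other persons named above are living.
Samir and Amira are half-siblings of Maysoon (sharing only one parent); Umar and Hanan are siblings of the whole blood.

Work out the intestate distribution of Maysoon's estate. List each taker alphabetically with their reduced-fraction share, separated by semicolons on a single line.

No spouse, descendants, or parent survives, so the estate passes to Maysoon's siblings per stirpes.
Half-blood siblings count for one-half the weight of whole-blood siblings at the initial division.
Dividing 1 in proportion to weights (total weight 3): Umar (weight 1) → 1/3; Samir (weight 1/2) → 1/6; Amira (weight 1/2) → 1/6; Hanan (weight 1) → 1/3.
Umar is living and takes 1/3.
Samir predeceased; the 1/6 allotted to Samir's branch passes to Samir's issue by representation.
The 1/6 is divided into 3 equal shares of 1/18 among Nabil, Jamal, Tariq.
Nabil is living and takes 1/18.
Jamal is living and takes 1/18.
Tariq is living and takes 1/18.
Amira is living and takes 1/6.
Hanan predeceased; the 1/3 allotted to Hanan's branch passes to Hanan's issue by representation.
The 1/3 is divided into 3 equal shares of 1/9 among Fahad, Bashir, Yasmin.
Fahad is living and takes 1/9.
Bashir is living and takes 1/9.
Yasmin is living and takes 1/9.

Amira 1/6; Bashir 1/9; Fahad 1/9; Jamal 1/18; Nabil 1/18; Tariq 1/18; Umar 1/3; Yasmin 1/9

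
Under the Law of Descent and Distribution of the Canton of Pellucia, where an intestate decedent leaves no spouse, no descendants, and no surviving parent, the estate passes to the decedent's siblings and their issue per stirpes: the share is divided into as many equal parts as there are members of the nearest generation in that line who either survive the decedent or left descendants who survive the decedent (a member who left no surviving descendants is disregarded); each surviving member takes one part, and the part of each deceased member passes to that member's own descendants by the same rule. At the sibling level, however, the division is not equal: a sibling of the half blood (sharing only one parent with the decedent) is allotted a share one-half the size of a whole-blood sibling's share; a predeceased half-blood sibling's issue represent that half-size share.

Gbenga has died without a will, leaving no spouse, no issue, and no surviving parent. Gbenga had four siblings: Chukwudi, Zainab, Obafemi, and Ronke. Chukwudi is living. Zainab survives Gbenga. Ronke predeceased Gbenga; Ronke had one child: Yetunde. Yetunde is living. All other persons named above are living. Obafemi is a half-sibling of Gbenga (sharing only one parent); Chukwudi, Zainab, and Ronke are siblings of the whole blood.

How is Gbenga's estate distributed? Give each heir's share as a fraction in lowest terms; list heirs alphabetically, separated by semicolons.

Chukwudi 2/7; Obafemi 1/7; Yetunde 2/7; Zainab 2/7

No spouse, descendants, or parent survives, so the estate passes to Gbenga's siblings per stirpes.
Half-blood siblings count for one-half the weight of whole-blood siblings at the initial division.
Dividing 1 in proportion to weights (total weight 7/2): Chukwudi (weight 1) → 2/7; Zainab (weight 1) → 2/7; Obafemi (weight 1/2) → 1/7; Ronke (weight 1) → 2/7.
Chukwudi is living and takes 2/7.
Zainab is living and takes 2/7.
Obafemi is living and takes 1/7.
Ronke predeceased; the 2/7 allotted to Ronke's branch passes to Ronke's issue by representation.
Yetunde is the sole taker at this level and receives the full 2/7.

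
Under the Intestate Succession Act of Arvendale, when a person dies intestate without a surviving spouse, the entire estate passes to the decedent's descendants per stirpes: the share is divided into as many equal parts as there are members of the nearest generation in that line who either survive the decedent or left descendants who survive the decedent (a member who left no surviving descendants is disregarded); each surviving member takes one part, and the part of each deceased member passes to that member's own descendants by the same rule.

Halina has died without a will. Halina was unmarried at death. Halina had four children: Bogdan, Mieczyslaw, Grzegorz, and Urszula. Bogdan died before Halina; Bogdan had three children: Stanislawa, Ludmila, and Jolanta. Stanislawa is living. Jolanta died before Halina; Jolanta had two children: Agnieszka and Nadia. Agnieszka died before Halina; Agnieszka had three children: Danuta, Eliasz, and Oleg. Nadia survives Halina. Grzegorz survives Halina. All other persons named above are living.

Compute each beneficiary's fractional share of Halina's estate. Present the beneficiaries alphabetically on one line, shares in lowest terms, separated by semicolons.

There is no surviving spouse, so the entire estate passes to Halina's descendants per stirpes.
The estate is divided into 4 equal shares of 1/4 among Bogdan, Mieczyslaw, Grzegorz, Urszula.
Bogdan predeceased; the 1/4 allotted to Bogdan's branch passes to Bogdan's issue by representation.
The 1/4 is divided into 3 equal shares of 1/12 among Stanislawa, Ludmila, Jolanta.
Stanislawa is living and takes 1/12.
Ludmila is living and takes 1/12.
Jolanta predeceased; the 1/12 allotted to Jolanta's branch passes to Jolanta's issue by representation.
The 1/12 is divided into 2 equal shares of 1/24 among Agnieszka, Nadia.
Agnieszka predeceased; the 1/24 allotted to Agnieszka's branch passes to Agnieszka's issue by representation.
The 1/24 is divided into 3 equal shares of 1/72 among Danuta, Eliasz, Oleg.
Danuta is living and takes 1/72.
Eliasz is living and takes 1/72.
Oleg is living and takes 1/72.
Nadia is living and takes 1/24.
Mieczyslaw is living and takes 1/4.
Grzegorz is living and takes 1/4.
Urszula is living and takes 1/4.

Danuta 1/72; Eliasz 1/72; Grzegorz 1/4; Ludmila 1/12; Mieczyslaw 1/4; Nadia 1/24; Oleg 1/72; Stanislawa 1/12; Urszula 1/4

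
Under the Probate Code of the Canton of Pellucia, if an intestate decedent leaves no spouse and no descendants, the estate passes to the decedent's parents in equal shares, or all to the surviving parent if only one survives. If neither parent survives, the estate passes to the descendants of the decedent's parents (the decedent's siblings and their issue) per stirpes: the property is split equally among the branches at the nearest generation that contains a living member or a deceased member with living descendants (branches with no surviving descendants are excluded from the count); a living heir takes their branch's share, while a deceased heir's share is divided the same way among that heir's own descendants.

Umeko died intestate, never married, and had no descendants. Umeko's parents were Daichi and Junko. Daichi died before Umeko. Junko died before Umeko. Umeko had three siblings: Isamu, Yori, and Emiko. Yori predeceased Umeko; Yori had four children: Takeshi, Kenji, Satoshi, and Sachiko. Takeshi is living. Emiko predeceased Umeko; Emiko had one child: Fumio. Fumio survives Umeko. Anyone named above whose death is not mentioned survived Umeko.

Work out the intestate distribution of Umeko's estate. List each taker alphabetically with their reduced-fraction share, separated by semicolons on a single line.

Fumio 1/3; Isamu 1/3; Kenji 1/12; Sachiko 1/12; Satoshi 1/12; Takeshi 1/12

Neither parent survives and there are no descendants, so the estate passes to Umeko's siblings and their issue per stirpes.
The estate is divided into 3 equal shares of 1/3 among Isamu, Yori, Emiko.
Isamu is living and takes 1/3.
Yori predeceased; the 1/3 allotted to Yori's branch passes to Yori's issue by representation.
The 1/3 is divided into 4 equal shares of 1/12 among Takeshi, Kenji, Satoshi, Sachiko.
Takeshi is living and takes 1/12.
Kenji is living and takes 1/12.
Satoshi is living and takes 1/12.
Sachiko is living and takes 1/12.
Emiko predeceased; the 1/3 allotted to Emiko's branch passes to Emiko's issue by representation.
Fumio is the sole taker at this level and receives the full 1/3.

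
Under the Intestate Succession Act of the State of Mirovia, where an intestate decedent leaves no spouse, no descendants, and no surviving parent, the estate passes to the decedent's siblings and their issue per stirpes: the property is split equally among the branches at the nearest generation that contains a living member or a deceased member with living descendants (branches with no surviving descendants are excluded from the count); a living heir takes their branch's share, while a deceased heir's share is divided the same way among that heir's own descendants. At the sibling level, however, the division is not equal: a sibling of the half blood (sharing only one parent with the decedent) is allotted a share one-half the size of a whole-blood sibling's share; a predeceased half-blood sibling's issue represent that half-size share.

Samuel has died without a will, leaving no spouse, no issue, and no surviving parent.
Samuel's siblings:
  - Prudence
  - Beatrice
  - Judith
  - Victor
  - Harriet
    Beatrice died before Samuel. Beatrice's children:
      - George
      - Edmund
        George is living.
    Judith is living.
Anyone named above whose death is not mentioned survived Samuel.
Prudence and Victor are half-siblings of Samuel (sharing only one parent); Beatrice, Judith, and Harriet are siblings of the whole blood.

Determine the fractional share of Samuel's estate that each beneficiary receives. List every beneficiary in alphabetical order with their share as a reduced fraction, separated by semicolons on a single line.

Edmund 1/8; George 1/8; Harriet 1/4; Judith 1/4; Prudence 1/8; Victor 1/8

No spouse, descendants, or parent survives, so the estate passes to Samuel's siblings per stirpes.
Half-blood siblings count for one-half the weight of whole-blood siblings at the initial division.
Dividing 1 in proportion to weights (total weight 4): Prudence (weight 1/2) → 1/8; Beatrice (weight 1) → 1/4; Judith (weight 1) → 1/4; Victor (weight 1/2) → 1/8; Harriet (weight 1) → 1/4.
Prudence is living and takes 1/8.
Beatrice predeceased; the 1/4 allotted to Beatrice's branch passes to Beatrice's issue by representation.
The 1/4 is divided into 2 equal shares of 1/8 among George, Edmund.
George is living and takes 1/8.
Edmund is living and takes 1/8.
Judith is living and takes 1/4.
Victor is living and takes 1/8.
Harriet is living and takes 1/4.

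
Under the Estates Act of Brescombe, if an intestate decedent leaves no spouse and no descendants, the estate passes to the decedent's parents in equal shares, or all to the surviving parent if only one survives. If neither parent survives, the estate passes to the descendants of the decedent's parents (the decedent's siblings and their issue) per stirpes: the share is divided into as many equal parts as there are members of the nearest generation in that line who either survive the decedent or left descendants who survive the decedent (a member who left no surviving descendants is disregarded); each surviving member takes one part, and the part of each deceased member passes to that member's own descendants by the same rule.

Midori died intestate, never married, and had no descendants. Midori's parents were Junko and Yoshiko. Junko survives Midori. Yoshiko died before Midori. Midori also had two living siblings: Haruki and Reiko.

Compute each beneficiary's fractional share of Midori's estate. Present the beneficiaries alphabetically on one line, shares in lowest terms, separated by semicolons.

Only one parent, Junko, survives, so Junko takes the entire estate. The siblings take nothing because a surviving parent has priority.

Junko 1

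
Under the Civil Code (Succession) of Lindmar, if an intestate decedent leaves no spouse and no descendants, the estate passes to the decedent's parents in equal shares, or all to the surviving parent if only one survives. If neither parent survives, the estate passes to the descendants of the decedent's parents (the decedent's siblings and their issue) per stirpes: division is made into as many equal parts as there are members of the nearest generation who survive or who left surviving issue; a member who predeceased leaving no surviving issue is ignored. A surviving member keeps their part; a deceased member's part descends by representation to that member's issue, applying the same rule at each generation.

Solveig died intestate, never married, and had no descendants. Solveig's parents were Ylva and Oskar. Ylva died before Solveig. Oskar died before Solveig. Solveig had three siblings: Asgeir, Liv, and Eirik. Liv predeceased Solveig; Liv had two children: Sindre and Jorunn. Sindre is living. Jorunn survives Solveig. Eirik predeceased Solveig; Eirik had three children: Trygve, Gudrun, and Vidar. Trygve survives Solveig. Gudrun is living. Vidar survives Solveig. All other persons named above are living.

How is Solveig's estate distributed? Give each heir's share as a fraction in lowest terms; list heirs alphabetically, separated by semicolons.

Neither parent survives and there are no descendants, so the estate passes to Solveig's siblings and their issue per stirpes.
The estate is divided into 3 equal shares of 1/3 among Asgeir, Liv, Eirik.
Asgeir is living and takes 1/3.
Liv predeceased; the 1/3 allotted to Liv's branch passes to Liv's issue by representation.
The 1/3 is divided into 2 equal shares of 1/6 among Sindre, Jorunn.
Sindre is living and takes 1/6.
Jorunn is living and takes 1/6.
Eirik predeceased; the 1/3 allotted to Eirik's branch passes to Eirik's issue by representation.
The 1/3 is divided into 3 equal shares of 1/9 among Trygve, Gudrun, Vidar.
Trygve is living and takes 1/9.
Gudrun is living and takes 1/9.
Vidar is living and takes 1/9.

Asgeir 1/3; Gudrun 1/9; Jorunn 1/6; Sindre 1/6; Trygve 1/9; Vidar 1/9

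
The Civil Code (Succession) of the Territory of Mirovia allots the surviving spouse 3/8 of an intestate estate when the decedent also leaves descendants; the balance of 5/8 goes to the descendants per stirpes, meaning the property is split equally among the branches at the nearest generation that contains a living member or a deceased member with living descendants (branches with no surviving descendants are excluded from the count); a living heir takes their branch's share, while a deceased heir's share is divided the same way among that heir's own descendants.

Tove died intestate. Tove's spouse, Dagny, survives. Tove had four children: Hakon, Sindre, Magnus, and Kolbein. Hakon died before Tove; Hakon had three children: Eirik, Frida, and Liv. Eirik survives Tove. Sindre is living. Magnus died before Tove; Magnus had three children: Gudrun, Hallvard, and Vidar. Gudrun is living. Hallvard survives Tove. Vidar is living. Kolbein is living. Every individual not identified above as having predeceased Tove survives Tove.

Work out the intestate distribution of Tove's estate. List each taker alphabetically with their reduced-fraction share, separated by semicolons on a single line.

Dagny 3/8; Eirik 5/96; Frida 5/96; Gudrun 5/96; Hallvard 5/96; Kolbein 5/32; Liv 5/96; Sindre 5/32; Vidar 5/96

Dagny, as surviving spouse, takes 3/8.
The remaining 5/8 passes to Tove's descendants per stirpes.
The 5/8 is divided into 4 equal shares of 5/32 among Hakon, Sindre, Magnus, Kolbein.
Hakon predeceased; the 5/32 allotted to Hakon's branch passes to Hakon's issue by representation.
The 5/32 is divided into 3 equal shares of 5/96 among Eirik, Frida, Liv.
Eirik is living and takes 5/96.
Frida is living and takes 5/96.
Liv is living and takes 5/96.
Sindre is living and takes 5/32.
Magnus predeceased; the 5/32 allotted to Magnus's branch passes to Magnus's issue by representation.
The 5/32 is divided into 3 equal shares of 5/96 among Gudrun, Hallvard, Vidar.
Gudrun is living and takes 5/96.
Hallvard is living and takes 5/96.
Vidar is living and takes 5/96.
Kolbein is living and takes 5/32.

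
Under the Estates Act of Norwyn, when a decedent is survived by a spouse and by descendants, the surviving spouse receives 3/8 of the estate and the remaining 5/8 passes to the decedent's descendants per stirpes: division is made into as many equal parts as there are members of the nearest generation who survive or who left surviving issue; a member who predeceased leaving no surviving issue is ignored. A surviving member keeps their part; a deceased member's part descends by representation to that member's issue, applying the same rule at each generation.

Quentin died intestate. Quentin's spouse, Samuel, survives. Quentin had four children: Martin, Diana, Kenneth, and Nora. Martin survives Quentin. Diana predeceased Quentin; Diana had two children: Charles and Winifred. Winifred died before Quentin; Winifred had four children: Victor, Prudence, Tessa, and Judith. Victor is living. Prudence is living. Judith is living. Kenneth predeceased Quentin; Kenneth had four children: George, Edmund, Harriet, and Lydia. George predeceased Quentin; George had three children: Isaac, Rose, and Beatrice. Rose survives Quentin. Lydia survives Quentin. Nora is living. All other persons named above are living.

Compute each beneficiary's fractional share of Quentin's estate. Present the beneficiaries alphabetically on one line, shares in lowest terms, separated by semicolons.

Samuel, as surviving spouse, takes 3/8.
The remaining 5/8 passes to Quentin's descendants per stirpes.
The 5/8 is divided into 4 equal shares of 5/32 among Martin, Diana, Kenneth, Nora.
Martin is living and takes 5/32.
Diana predeceased; the 5/32 allotted to Diana's branch passes to Diana's issue by representation.
The 5/32 is divided into 2 equal shares of 5/64 among Charles, Winifred.
Charles is living and takes 5/64.
Winifred predeceased; the 5/64 allotted to Winifred's branch passes to Winifred's issue by representation.
The 5/64 is divided into 4 equal shares of 5/256 among Victor, Prudence, Tessa, Judith.
Victor is living and takes 5/256.
Prudence is living and takes 5/256.
Tessa is living and takes 5/256.
Judith is living and takes 5/256.
Kenneth predeceased; the 5/32 allotted to Kenneth's branch passes to Kenneth's issue by representation.
The 5/32 is divided into 4 equal shares of 5/128 among George, Edmund, Harriet, Lydia.
George predeceased; the 5/128 allotted to George's branch passes to George's issue by representation.
The 5/128 is divided into 3 equal shares of 5/384 among Isaac, Rose, Beatrice.
Isaac is living and takes 5/384.
Rose is living and takes 5/384.
Beatrice is living and takes 5/384.
Edmund is living and takes 5/128.
Harriet is living and takes 5/128.
Lydia is living and takes 5/128.
Nora is living and takes 5/32.

Beatrice 5/384; Charles 5/64; Edmund 5/128; Harriet 5/128; Isaac 5/384; Judith 5/256; Lydia 5/128; Martin 5/32; Nora 5/32; Prudence 5/256; Rose 5/384; Samuel 3/8; Tessa 5/256; Victor 5/256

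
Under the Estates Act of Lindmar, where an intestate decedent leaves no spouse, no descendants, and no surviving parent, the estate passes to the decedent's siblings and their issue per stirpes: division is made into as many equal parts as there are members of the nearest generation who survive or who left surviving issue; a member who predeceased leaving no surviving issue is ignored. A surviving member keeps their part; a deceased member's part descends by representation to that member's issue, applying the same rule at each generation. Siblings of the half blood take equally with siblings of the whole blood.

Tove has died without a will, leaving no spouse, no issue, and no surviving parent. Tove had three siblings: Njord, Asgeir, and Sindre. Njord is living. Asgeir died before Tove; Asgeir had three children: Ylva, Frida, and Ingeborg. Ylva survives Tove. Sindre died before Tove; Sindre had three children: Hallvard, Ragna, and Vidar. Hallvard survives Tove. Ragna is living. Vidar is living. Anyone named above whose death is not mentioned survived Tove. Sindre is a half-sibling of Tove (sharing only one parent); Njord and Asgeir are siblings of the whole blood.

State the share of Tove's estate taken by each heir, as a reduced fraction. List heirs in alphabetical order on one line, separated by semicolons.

Frida 1/9; Hallvard 1/9; Ingeborg 1/9; Njord 1/3; Ragna 1/9; Vidar 1/9; Ylva 1/9

No spouse, descendants, or parent survives, so the estate passes to Tove's siblings per stirpes.
Half-blood and whole-blood siblings take equally under the stated rule.
The estate is divided into 3 equal shares of 1/3 among Njord, Asgeir, Sindre.
Njord is living and takes 1/3.
Asgeir predeceased; the 1/3 allotted to Asgeir's branch passes to Asgeir's issue by representation.
The 1/3 is divided into 3 equal shares of 1/9 among Ylva, Frida, Ingeborg.
Ylva is living and takes 1/9.
Frida is living and takes 1/9.
Ingeborg is living and takes 1/9.
Sindre predeceased; the 1/3 allotted to Sindre's branch passes to Sindre's issue by representation.
The 1/3 is divided into 3 equal shares of 1/9 among Hallvard, Ragna, Vidar.
Hallvard is living and takes 1/9.
Ragna is living and takes 1/9.
Vidar is living and takes 1/9.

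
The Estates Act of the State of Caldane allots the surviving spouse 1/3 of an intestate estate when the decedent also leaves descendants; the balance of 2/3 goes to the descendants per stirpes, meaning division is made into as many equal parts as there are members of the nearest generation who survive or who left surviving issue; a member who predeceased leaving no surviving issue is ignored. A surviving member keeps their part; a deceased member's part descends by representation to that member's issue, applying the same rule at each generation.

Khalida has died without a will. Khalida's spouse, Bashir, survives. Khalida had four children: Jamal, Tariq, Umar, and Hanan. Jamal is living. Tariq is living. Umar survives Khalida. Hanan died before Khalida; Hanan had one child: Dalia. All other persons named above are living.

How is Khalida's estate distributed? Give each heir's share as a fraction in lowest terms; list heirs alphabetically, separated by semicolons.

Bashir, as surviving spouse, takes 1/3.
The remaining 2/3 passes to Khalida's descendants per stirpes.
The 2/3 is divided into 4 equal shares of 1/6 among Jamal, Tariq, Umar, Hanan.
Jamal is living and takes 1/6.
Tariq is living and takes 1/6.
Umar is living and takes 1/6.
Hanan predeceased; the 1/6 allotted to Hanan's branch passes to Hanan's issue by representation.
Dalia is the sole taker at this level and receives the full 1/6.

Bashir 1/3; Dalia 1/6; Jamal 1/6; Tariq 1/6; Umar 1/6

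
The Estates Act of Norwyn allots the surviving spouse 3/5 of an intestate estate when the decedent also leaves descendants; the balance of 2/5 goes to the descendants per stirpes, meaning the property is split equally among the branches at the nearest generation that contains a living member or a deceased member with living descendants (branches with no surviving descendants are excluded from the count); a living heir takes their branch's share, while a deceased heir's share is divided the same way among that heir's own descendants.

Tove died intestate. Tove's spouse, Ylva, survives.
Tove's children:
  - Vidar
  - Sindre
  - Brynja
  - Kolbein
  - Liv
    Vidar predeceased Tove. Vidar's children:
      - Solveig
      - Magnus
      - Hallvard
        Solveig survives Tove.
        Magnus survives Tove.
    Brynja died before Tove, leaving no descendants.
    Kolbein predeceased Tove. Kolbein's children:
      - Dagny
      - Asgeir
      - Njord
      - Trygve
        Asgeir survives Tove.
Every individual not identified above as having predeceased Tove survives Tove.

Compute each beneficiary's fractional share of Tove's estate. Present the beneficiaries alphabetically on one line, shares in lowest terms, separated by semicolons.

Asgeir 1/40; Dagny 1/40; Hallvard 1/30; Liv 1/10; Magnus 1/30; Njord 1/40; Sindre 1/10; Solveig 1/30; Trygve 1/40; Ylva 3/5

Ylva, as surviving spouse, takes 3/5.
The remaining 2/5 passes to Tove's descendants per stirpes.
Brynja left no surviving issue, so that branch lapses and is disregarded.
The 2/5 is divided into 4 equal shares of 1/10 among Vidar, Sindre, Kolbein, Liv.
Vidar predeceased; the 1/10 allotted to Vidar's branch passes to Vidar's issue by representation.
The 1/10 is divided into 3 equal shares of 1/30 among Solveig, Magnus, Hallvard.
Solveig is living and takes 1/30.
Magnus is living and takes 1/30.
Hallvard is living and takes 1/30.
Sindre is living and takes 1/10.
Kolbein predeceased; the 1/10 allotted to Kolbein's branch passes to Kolbein's issue by representation.
The 1/10 is divided into 4 equal shares of 1/40 among Dagny, Asgeir, Njord, Trygve.
Dagny is living and takes 1/40.
Asgeir is living and takes 1/40.
Njord is living and takes 1/40.
Trygve is living and takes 1/40.
Liv is living and takes 1/10.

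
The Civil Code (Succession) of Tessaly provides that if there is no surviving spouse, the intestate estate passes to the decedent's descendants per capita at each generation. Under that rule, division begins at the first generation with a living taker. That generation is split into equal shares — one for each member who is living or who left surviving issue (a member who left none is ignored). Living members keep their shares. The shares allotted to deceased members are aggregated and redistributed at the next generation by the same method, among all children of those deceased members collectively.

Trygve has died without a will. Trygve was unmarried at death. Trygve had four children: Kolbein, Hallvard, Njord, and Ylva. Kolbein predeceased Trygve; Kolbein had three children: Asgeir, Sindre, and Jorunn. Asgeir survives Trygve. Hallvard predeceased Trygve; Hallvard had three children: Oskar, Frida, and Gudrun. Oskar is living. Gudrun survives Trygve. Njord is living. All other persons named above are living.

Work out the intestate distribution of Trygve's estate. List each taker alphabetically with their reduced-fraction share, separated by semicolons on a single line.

There is no surviving spouse, so the entire estate passes to Trygve's descendants per capita at each generation.
At generation 1 (Kolbein, Hallvard, Njord, Ylva) there are 4 shares of (1)/4 = 1/4 each.
Living: Njord and Ylva — each takes 1/4.
Deceased: Kolbein and Hallvard. Their combined 1/2 is pooled and carried to generation 2.
At generation 2 (Asgeir, Sindre, Jorunn, Oskar, Frida, Gudrun) there are 6 shares of (1/2)/6 = 1/12 each.
Living: Asgeir, Sindre, Jorunn, Oskar, Frida, and Gudrun — each takes 1/12.

Asgeir 1/12; Frida 1/12; Gudrun 1/12; Jorunn 1/12; Njord 1/4; Oskar 1/12; Sindre 1/12; Ylva 1/4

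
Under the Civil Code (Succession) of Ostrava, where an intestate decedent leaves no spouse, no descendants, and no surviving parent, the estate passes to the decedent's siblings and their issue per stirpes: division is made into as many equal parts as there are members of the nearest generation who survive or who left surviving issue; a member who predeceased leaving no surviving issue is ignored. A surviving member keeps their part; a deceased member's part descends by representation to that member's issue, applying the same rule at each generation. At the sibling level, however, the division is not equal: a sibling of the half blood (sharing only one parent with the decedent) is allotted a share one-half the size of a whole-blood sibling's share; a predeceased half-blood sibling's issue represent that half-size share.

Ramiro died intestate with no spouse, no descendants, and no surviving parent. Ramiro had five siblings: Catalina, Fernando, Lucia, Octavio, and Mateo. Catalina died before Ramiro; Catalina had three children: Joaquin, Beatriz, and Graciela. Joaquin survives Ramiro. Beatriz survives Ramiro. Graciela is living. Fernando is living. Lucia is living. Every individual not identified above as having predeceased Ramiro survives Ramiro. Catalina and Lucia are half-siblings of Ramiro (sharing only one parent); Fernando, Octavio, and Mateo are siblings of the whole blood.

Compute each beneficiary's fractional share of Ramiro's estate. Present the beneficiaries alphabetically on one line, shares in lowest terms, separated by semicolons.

Beatriz 1/24; Fernando 1/4; Graciela 1/24; Joaquin 1/24; Lucia 1/8; Mateo 1/4; Octavio 1/4

No spouse, descendants, or parent survives, so the estate passes to Ramiro's siblings per stirpes.
Half-blood siblings count for one-half the weight of whole-blood siblings at the initial division.
Dividing 1 in proportion to weights (total weight 4): Catalina (weight 1/2) → 1/8; Fernando (weight 1) → 1/4; Lucia (weight 1/2) → 1/8; Octavio (weight 1) → 1/4; Mateo (weight 1) → 1/4.
Catalina predeceased; the 1/8 allotted to Catalina's branch passes to Catalina's issue by representation.
The 1/8 is divided into 3 equal shares of 1/24 among Joaquin, Beatriz, Graciela.
Joaquin is living and takes 1/24.
Beatriz is living and takes 1/24.
Graciela is living and takes 1/24.
Fernando is living and takes 1/4.
Lucia is living and takes 1/8.
Octavio is living and takes 1/4.
Mateo is living and takes 1/4.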